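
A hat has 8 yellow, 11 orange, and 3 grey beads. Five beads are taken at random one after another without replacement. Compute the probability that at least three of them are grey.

Sum the hypergeometric tail for j = 3,…,3 grey beads.
Favorable = C(3,3)·C(19,2) = 171; total = C(22,5) = 26334.
P = 171/26334 = 1/154 ≈ 0.0065.

1/154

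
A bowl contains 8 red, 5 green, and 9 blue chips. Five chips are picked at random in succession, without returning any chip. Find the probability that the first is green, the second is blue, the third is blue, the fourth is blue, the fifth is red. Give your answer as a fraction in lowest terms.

Multiply the conditional probability of each draw in order, without replacement, so each draw removes one from its color and from the total.
P = (5/22) · (9/21) · (8/20) · (7/19) · (8/18) = 4/627 ≈ 0.0064.

4/627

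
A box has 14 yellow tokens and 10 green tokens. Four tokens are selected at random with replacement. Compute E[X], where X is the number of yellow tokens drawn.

By linearity of expectation, E[X] = Σ P(draw i is yellow); each independent draw has P(yellow) = 14/24.
E[X] = 4 · 14/24 = 7/3 ≈ 2.3333.

7/3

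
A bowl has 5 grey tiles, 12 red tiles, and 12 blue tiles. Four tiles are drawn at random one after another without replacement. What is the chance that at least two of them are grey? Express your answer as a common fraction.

3005/23751

Sum the hypergeometric tail for j = 2,…,4 grey tiles.
Favorable = C(5,2)·C(24,2) + C(5,3)·C(24,1) + C(5,4)·C(24,0) = 3005; total = C(29,4) = 23751.
P = 3005/23751 = 3005/23751 ≈ 0.1265.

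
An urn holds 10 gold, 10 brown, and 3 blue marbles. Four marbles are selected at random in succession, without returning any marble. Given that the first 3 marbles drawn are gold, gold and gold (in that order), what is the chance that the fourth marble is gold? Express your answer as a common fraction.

7/20

After removing 3 gold, the urn has 7 gold out of 20 remaining.
P(fourth is gold | given) = 7/20 ≈ 0.3500.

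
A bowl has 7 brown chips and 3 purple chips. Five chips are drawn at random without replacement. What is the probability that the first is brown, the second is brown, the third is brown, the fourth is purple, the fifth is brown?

1/12

Multiply the conditional probability of each draw in order, without replacement, so each draw removes one from its color and from the total.
P = (7/10) · (6/9) · (5/8) · (3/7) · (4/6) = 1/12 ≈ 0.0833.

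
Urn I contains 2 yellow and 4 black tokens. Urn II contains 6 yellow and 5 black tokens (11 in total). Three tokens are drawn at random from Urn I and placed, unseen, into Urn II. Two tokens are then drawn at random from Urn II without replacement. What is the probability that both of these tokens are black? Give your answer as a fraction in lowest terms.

Condition on how many of the transferred tokens are black (from Urn I: 4 black of 6; then Urn II has 14 total).
  1 black: C(4,1)C(2,2)/C(6,3) = 1/5; then P = C(6,2)/C(14,2) = 15/91
  2 black: C(4,2)C(2,1)/C(6,3) = 3/5; then P = C(7,2)/C(14,2) = 3/13
  3 black: C(4,3)C(2,0)/C(6,3) = 1/5; then P = C(8,2)/C(14,2) = 4/13
P(both black) = 106/455 ≈ 0.2330.

106/455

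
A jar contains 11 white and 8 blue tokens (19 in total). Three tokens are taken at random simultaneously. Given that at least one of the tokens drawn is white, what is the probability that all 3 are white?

P(all 3 white) = C(11,3)/C(19,3) = 55/323; P(at least one white) = 1 − C(8,3)/C(19,3) = 913/969.
Since 'all 3 white' ⊆ 'at least one white', P(all 3 | at least one) = 55/323 / 913/969 = 15/83 ≈ 0.1807.

15/83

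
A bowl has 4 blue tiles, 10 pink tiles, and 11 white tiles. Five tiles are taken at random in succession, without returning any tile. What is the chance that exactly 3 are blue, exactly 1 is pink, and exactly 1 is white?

Unordered draws without replacement: count favorable combinations over C(25,5).
Favorable = C(4,3) · C(10,1) · C(11,1) = 440; total = C(25,5) = 53130.
P = 440/53130 = 4/483 ≈ 0.0083.

4/483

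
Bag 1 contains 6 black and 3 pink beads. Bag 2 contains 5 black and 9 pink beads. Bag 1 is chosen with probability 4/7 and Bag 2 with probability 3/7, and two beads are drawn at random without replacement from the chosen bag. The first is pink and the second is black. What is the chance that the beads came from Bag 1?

182/317

P(E | Bag 1) = 1/4; P(E | Bag 2) = 45/182.
P(E) = 4/7·1/4 + 3/7·45/182 = 317/1274.
By Bayes' rule, P(Bag 1 | E) = 1/7 / 317/1274 = 182/317 ≈ 0.5741.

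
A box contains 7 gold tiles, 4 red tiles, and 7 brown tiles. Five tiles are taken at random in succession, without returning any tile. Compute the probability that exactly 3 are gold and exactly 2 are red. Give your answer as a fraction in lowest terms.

Unordered draws without replacement: count favorable combinations over C(18,5).
Favorable = C(7,3) · C(4,2) · C(7,0) = 210; total = C(18,5) = 8568.
P = 210/8568 = 5/204 ≈ 0.0245.

5/204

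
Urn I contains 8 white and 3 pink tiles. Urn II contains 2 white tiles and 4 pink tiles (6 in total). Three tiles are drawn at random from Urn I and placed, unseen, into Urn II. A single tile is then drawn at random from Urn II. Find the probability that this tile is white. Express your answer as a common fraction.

Condition on how many of the transferred tiles are white (from Urn I: 8 white of 11; then Urn II has 9 total).
  0 white: C(8,0)C(3,3)/C(11,3) = 1/165; then P = 2/9
  1 white: C(8,1)C(3,2)/C(11,3) = 8/55; then P = 3/9
  2 white: C(8,2)C(3,1)/C(11,3) = 28/55; then P = 4/9
  3 white: C(8,3)C(3,0)/C(11,3) = 56/165; then P = 5/9
P(white from Urn II) = 46/99 ≈ 0.4646.

46/99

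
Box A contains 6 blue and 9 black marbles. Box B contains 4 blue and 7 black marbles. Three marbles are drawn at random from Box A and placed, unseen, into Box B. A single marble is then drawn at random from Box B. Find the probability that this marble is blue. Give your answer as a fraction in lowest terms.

13/35

Condition on how many of the transferred marbles are blue (from Box A: 6 blue of 15; then Box B has 14 total).
  0 blue: C(6,0)C(9,3)/C(15,3) = 12/65; then P = 4/14
  1 blue: C(6,1)C(9,2)/C(15,3) = 216/455; then P = 5/14
  2 blue: C(6,2)C(9,1)/C(15,3) = 27/91; then P = 6/14
  3 blue: C(6,3)C(9,0)/C(15,3) = 4/91; then P = 7/14
P(blue from Box B) = 13/35 ≈ 0.3714.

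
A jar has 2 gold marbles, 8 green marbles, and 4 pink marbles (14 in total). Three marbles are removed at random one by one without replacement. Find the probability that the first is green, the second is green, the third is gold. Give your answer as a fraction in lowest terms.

Multiply the conditional probability of each draw in order, without replacement, so each draw removes one from its color and from the total.
P = (8/14) · (7/13) · (2/12) = 2/39 ≈ 0.0513.

2/39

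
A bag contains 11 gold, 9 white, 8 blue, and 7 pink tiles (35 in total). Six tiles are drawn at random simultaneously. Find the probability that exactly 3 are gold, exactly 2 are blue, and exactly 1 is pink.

Unordered draws without replacement: count favorable combinations over C(35,6).
Favorable = C(11,3) · C(9,0) · C(8,2) · C(7,1) = 32340; total = C(35,6) = 1623160.
P = 32340/1623160 = 21/1054 ≈ 0.0199.

21/1054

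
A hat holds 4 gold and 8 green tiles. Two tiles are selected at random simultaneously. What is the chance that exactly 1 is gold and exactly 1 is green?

16/33

Unordered draws without replacement: count favorable combinations over C(12,2).
Favorable = C(4,1) · C(8,1) = 32; total = C(12,2) = 66.
P = 32/66 = 16/33 ≈ 0.4848.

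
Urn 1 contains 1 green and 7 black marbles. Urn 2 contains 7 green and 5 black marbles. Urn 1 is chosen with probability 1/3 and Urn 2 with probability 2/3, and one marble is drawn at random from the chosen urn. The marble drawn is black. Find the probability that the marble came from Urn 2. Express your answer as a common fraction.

P(black | Urn 1) = 7/8; P(black | Urn 2) = 5/12.
P(black) = 1/3·7/8 + 2/3·5/12 = 41/72.
By Bayes' rule, P(Urn 2 | black) = 5/18 / 41/72 = 20/41 ≈ 0.4878.

20/41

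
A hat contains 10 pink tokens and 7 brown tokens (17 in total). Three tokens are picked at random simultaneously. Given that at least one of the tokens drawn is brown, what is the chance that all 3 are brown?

1/16

P(all 3 brown) = C(7,3)/C(17,3) = 7/136; P(at least one brown) = 1 − C(10,3)/C(17,3) = 14/17.
Since 'all 3 brown' ⊆ 'at least one brown', P(all 3 | at least one) = 7/136 / 14/17 = 1/16 ≈ 0.0625.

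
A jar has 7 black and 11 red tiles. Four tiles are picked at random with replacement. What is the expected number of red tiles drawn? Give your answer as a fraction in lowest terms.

By linearity of expectation, E[X] = Σ P(draw i is red); each independent draw has P(red) = 11/18.
E[X] = 4 · 11/18 = 22/9 ≈ 2.4444.

22/9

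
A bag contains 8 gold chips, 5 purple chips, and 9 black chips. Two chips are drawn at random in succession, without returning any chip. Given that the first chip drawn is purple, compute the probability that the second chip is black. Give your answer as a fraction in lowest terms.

3/7

After removing 1 purple, the bag has 9 black out of 21 remaining.
P(second is black | given) = 9/21 = 3/7 ≈ 0.4286.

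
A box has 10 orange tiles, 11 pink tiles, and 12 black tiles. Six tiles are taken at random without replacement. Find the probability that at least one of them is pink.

13415/14384

Use the complement: P(at least one pink) = 1 − P(no pink).
P(none) = C(22,6)/C(33,6) = 74613/1107568.
So P = 1 − 74613/1107568 = 13415/14384 ≈ 0.9326.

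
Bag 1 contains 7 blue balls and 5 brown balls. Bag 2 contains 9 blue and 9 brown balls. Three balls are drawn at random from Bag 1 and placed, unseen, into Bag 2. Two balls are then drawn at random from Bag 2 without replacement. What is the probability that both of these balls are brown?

2099/9240

Condition on how many of the transferred balls are brown (from Bag 1: 5 brown of 12; then Bag 2 has 21 total).
  0 brown: C(5,0)C(7,3)/C(12,3) = 7/44; then P = C(9,2)/C(21,2) = 6/35
  1 brown: C(5,1)C(7,2)/C(12,3) = 21/44; then P = C(10,2)/C(21,2) = 3/14
  2 brown: C(5,2)C(7,1)/C(12,3) = 7/22; then P = C(11,2)/C(21,2) = 11/42
  3 brown: C(5,3)C(7,0)/C(12,3) = 1/22; then P = C(12,2)/C(21,2) = 11/35
P(both brown) = 2099/9240 ≈ 0.2272.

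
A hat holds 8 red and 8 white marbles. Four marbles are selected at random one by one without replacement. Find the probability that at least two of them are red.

93/130

Sum the hypergeometric tail for j = 2,…,4 red marbles.
Favorable = C(8,2)·C(8,2) + C(8,3)·C(8,1) + C(8,4)·C(8,0) = 1302; total = C(16,4) = 1820.
P = 1302/1820 = 93/130 ≈ 0.7154.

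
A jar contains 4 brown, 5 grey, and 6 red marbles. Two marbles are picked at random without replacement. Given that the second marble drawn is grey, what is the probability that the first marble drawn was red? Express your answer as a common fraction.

3/7

P(first=red and the second marble drawn is grey) = (6/15)·(5/14) = 1/7.
P(the second marble drawn is grey) = Σ over first color = 2/21 + 2/21 + 1/7 = 1/3.
By Bayes, P(first=red | the second marble drawn is grey) = 1/7 / 1/3 = 3/7 ≈ 0.4286.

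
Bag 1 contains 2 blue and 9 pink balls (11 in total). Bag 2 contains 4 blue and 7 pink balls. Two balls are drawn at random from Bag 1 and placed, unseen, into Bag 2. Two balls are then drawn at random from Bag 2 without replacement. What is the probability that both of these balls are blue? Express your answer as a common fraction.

137/1430

Condition on how many of the transferred balls are blue (from Bag 1: 2 blue of 11; then Bag 2 has 13 total).
  0 blue: C(2,0)C(9,2)/C(11,2) = 36/55; then P = C(4,2)/C(13,2) = 1/13
  1 blue: C(2,1)C(9,1)/C(11,2) = 18/55; then P = C(5,2)/C(13,2) = 5/39
  2 blue: C(2,2)C(9,0)/C(11,2) = 1/55; then P = C(6,2)/C(13,2) = 5/26
P(both blue) = 137/1430 ≈ 0.0958.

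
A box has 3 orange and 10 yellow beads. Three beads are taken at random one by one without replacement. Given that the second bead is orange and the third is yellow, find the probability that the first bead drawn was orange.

P(first=orange and the second bead is orange and the third is yellow) = (3/13)·(2/12)·(10/11) = 5/143.
P(E) = Σ over first color = 5/143 + 45/286 = 5/26.
By Bayes, P(first=orange | E) = 5/143 / 5/26 = 2/11 ≈ 0.1818.

2/11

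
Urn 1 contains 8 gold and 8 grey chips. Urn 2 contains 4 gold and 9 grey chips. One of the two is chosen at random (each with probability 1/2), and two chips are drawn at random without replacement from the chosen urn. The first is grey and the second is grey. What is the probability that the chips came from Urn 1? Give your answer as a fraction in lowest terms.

P(E | Urn 1) = 7/30; P(E | Urn 2) = 6/13.
P(E) = 1/2·7/30 + 1/2·6/13 = 271/780.
By Bayes' rule, P(Urn 1 | E) = 7/60 / 271/780 = 91/271 ≈ 0.3358.

91/271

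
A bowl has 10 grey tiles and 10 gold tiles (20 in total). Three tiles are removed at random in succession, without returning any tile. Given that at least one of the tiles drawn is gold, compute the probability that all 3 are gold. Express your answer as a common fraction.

P(all 3 gold) = C(10,3)/C(20,3) = 2/19; P(at least one gold) = 1 − C(10,3)/C(20,3) = 17/19.
Since 'all 3 gold' ⊆ 'at least one gold', P(all 3 | at least one) = 2/19 / 17/19 = 2/17 ≈ 0.1176.

2/17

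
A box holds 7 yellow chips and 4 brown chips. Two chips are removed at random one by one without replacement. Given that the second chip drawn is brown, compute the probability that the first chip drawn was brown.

P(first=brown and the second chip drawn is brown) = (4/11)·(3/10) = 6/55.
P(the second chip drawn is brown) = Σ over first color = 14/55 + 6/55 = 4/11.
By Bayes, P(first=brown | the second chip drawn is brown) = 6/55 / 4/11 = 3/10 ≈ 0.3000.

3/10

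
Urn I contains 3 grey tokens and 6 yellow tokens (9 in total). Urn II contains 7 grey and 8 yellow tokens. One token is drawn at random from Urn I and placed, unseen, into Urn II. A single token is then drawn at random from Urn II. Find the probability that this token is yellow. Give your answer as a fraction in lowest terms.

13/24

Condition on how many of the transferred tokens are yellow (from Urn I: 6 yellow of 9; then Urn II has 16 total).
  0 yellow: C(6,0)C(3,1)/C(9,1) = 1/3; then P = 8/16
  1 yellow: C(6,1)C(3,0)/C(9,1) = 2/3; then P = 9/16
P(yellow from Urn II) = 13/24 ≈ 0.5417.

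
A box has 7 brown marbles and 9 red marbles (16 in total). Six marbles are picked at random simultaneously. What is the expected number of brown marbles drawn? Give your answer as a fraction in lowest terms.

21/8

By linearity of expectation, E[X] = Σ P(draw i is brown); by symmetry each draw (even without replacement) has P(brown) = 7/16.
E[X] = 6 · 7/16 = 21/8 ≈ 2.6250.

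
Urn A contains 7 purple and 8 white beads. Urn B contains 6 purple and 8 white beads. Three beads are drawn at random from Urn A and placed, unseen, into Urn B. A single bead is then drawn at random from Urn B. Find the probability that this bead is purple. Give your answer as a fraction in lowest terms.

Condition on how many of the transferred beads are purple (from Urn A: 7 purple of 15; then Urn B has 17 total).
  0 purple: C(7,0)C(8,3)/C(15,3) = 8/65; then P = 6/17
  1 purple: C(7,1)C(8,2)/C(15,3) = 28/65; then P = 7/17
  2 purple: C(7,2)C(8,1)/C(15,3) = 24/65; then P = 8/17
  3 purple: C(7,3)C(8,0)/C(15,3) = 1/13; then P = 9/17
P(purple from Urn B) = 37/85 ≈ 0.4353.

37/85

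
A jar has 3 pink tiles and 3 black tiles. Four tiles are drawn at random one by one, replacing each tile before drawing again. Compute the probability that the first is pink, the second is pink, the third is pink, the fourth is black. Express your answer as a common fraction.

Multiply the conditional probability of each draw in order, with replacement (the composition resets each draw).
P = (3/6) · (3/6) · (3/6) · (3/6) = 1/16 ≈ 0.0625.

1/16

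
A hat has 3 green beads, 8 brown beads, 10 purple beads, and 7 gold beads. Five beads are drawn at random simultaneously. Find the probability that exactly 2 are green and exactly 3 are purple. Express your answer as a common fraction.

1/273

Unordered draws without replacement: count favorable combinations over C(28,5).
Favorable = C(3,2) · C(8,0) · C(10,3) · C(7,0) = 360; total = C(28,5) = 98280.
P = 360/98280 = 1/273 ≈ 0.0037.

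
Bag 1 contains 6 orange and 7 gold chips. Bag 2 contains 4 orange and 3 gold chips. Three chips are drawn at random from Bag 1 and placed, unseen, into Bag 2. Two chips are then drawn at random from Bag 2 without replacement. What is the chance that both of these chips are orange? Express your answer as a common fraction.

7/26

Condition on how many of the transferred chips are orange (from Bag 1: 6 orange of 13; then Bag 2 has 10 total).
  0 orange: C(6,0)C(7,3)/C(13,3) = 35/286; then P = C(4,2)/C(10,2) = 2/15
  1 orange: C(6,1)C(7,2)/C(13,3) = 63/143; then P = C(5,2)/C(10,2) = 2/9
  2 orange: C(6,2)C(7,1)/C(13,3) = 105/286; then P = C(6,2)/C(10,2) = 1/3
  3 orange: C(6,3)C(7,0)/C(13,3) = 10/143; then P = C(7,2)/C(10,2) = 7/15
P(both orange) = 7/26 ≈ 0.2692.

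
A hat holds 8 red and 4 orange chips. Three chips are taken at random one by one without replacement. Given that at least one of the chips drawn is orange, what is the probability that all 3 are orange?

1/41

P(all 3 orange) = C(4,3)/C(12,3) = 1/55; P(at least one orange) = 1 − C(8,3)/C(12,3) = 41/55.
Since 'all 3 orange' ⊆ 'at least one orange', P(all 3 | at least one) = 1/55 / 41/55 = 1/41 ≈ 0.0244.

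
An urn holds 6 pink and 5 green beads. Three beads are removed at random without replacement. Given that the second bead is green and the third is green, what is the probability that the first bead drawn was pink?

2/3

P(first=pink and the second bead is green and the third is green) = (6/11)·(5/10)·(4/9) = 4/33.
P(E) = Σ over first color = 4/33 + 2/33 = 2/11.
By Bayes, P(first=pink | E) = 4/33 / 2/11 = 2/3 ≈ 0.6667.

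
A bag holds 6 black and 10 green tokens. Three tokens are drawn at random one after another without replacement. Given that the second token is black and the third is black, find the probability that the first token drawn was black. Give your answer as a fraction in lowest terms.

2/7

P(first=black and the second token is black and the third is black) = (6/16)·(5/15)·(4/14) = 1/28.
P(E) = Σ over first color = 1/28 + 5/56 = 1/8.
By Bayes, P(first=black | E) = 1/28 / 1/8 = 2/7 ≈ 0.2857.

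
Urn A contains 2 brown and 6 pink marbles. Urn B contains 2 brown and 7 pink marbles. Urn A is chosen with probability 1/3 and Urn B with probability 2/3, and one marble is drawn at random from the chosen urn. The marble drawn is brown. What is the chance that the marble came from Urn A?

P(brown | Urn A) = 1/4; P(brown | Urn B) = 2/9.
P(brown) = 1/3·1/4 + 2/3·2/9 = 25/108.
By Bayes' rule, P(Urn A | brown) = 1/12 / 25/108 = 9/25 ≈ 0.3600.

9/25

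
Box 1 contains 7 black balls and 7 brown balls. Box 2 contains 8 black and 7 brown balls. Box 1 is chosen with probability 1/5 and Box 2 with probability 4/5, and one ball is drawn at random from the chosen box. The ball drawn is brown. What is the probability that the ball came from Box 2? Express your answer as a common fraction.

P(brown | Box 1) = 1/2; P(brown | Box 2) = 7/15.
P(brown) = 1/5·1/2 + 4/5·7/15 = 71/150.
By Bayes' rule, P(Box 2 | brown) = 28/75 / 71/150 = 56/71 ≈ 0.7887.

56/71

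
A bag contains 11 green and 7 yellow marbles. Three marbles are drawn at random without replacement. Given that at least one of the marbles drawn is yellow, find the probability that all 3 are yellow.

5/93

P(all 3 yellow) = C(7,3)/C(18,3) = 35/816; P(at least one yellow) = 1 − C(11,3)/C(18,3) = 217/272.
Since 'all 3 yellow' ⊆ 'at least one yellow', P(all 3 | at least one) = 35/816 / 217/272 = 5/93 ≈ 0.0538.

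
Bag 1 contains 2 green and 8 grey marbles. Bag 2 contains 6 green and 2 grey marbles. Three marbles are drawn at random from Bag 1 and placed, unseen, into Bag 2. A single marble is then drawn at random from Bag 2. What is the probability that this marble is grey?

2/5

Condition on how many of the transferred marbles are grey (from Bag 1: 8 grey of 10; then Bag 2 has 11 total).
  1 grey: C(8,1)C(2,2)/C(10,3) = 1/15; then P = 3/11
  2 grey: C(8,2)C(2,1)/C(10,3) = 7/15; then P = 4/11
  3 grey: C(8,3)C(2,0)/C(10,3) = 7/15; then P = 5/11
P(grey from Bag 2) = 2/5 ≈ 0.4000.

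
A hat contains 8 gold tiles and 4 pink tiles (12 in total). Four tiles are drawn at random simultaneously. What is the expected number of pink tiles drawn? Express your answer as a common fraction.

4/3

By linearity of expectation, E[X] = Σ P(draw i is pink); by symmetry each draw (even without replacement) has P(pink) = 4/12.
E[X] = 4 · 4/12 = 4/3 ≈ 1.3333.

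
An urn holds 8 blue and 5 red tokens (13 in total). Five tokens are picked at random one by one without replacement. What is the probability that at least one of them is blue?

1286/1287

Use the complement: P(at least one blue) = 1 − P(no blue).
P(none) = C(5,5)/C(13,5) = 1/1287.
So P = 1 − 1/1287 = 1286/1287 ≈ 0.9992.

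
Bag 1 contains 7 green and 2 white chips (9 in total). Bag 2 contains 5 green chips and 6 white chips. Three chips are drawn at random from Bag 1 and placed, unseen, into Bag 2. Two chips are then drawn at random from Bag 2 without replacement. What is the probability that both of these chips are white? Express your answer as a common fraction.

229/1092

Condition on how many of the transferred chips are white (from Bag 1: 2 white of 9; then Bag 2 has 14 total).
  0 white: C(2,0)C(7,3)/C(9,3) = 5/12; then P = C(6,2)/C(14,2) = 15/91
  1 white: C(2,1)C(7,2)/C(9,3) = 1/2; then P = C(7,2)/C(14,2) = 3/13
  2 white: C(2,2)C(7,1)/C(9,3) = 1/12; then P = C(8,2)/C(14,2) = 4/13
P(both white) = 229/1092 ≈ 0.2097.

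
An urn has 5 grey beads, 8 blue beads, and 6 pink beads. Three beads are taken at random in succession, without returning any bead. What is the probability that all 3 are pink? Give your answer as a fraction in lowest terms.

20/969

Unordered draws without replacement: count favorable combinations over C(19,3).
Favorable = C(5,0) · C(8,0) · C(6,3) = 20; total = C(19,3) = 969.
P = 20/969 = 20/969 ≈ 0.0206.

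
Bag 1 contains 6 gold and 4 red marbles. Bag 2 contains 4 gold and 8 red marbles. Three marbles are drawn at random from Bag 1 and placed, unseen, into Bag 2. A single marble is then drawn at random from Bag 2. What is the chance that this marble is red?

Condition on how many of the transferred marbles are red (from Bag 1: 4 red of 10; then Bag 2 has 15 total).
  0 red: C(4,0)C(6,3)/C(10,3) = 1/6; then P = 8/15
  1 red: C(4,1)C(6,2)/C(10,3) = 1/2; then P = 9/15
  2 red: C(4,2)C(6,1)/C(10,3) = 3/10; then P = 10/15
  3 red: C(4,3)C(6,0)/C(10,3) = 1/30; then P = 11/15
P(red from Bag 2) = 46/75 ≈ 0.6133.

46/75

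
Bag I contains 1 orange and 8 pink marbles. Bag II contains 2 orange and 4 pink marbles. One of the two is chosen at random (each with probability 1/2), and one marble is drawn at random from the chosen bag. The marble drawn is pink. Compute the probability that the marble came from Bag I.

4/7

P(pink | Bag I) = 8/9; P(pink | Bag II) = 2/3.
P(pink) = 1/2·8/9 + 1/2·2/3 = 7/9.
By Bayes' rule, P(Bag I | pink) = 4/9 / 7/9 = 4/7 ≈ 0.5714.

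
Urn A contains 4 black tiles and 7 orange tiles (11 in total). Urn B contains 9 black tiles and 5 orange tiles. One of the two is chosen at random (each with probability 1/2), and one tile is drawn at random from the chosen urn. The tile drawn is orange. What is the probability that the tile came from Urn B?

P(orange | Urn A) = 7/11; P(orange | Urn B) = 5/14.
P(orange) = 1/2·7/11 + 1/2·5/14 = 153/308.
By Bayes' rule, P(Urn B | orange) = 5/28 / 153/308 = 55/153 ≈ 0.3595.

55/153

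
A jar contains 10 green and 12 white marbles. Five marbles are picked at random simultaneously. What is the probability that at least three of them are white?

Sum the hypergeometric tail for j = 3,…,5 white marbles.
Favorable = C(12,3)·C(10,2) + C(12,4)·C(10,1) + C(12,5)·C(10,0) = 15642; total = C(22,5) = 26334.
P = 15642/26334 = 79/133 ≈ 0.5940.

79/133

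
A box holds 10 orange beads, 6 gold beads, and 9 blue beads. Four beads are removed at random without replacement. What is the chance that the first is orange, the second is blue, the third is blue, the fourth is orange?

27/1265

Multiply the conditional probability of each draw in order, without replacement, so each draw removes one from its color and from the total.
P = (10/25) · (9/24) · (8/23) · (9/22) = 27/1265 ≈ 0.0213.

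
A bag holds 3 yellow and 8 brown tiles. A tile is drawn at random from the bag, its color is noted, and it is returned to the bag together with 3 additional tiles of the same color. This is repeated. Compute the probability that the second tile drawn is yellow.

Condition on the first draw. If first is yellow (prob 3/11), second-yellow has prob (6)/(14); if not (prob 8/11), it has prob 3/(14).
P = (3/11)·(6/14) + (8/11)·(3/14) = 3/11 ≈ 0.2727.

3/11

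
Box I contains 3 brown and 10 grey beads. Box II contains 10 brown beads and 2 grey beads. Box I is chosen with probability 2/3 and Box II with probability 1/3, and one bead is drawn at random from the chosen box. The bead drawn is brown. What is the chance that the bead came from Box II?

65/101

P(brown | Box I) = 3/13; P(brown | Box II) = 5/6.
P(brown) = 2/3·3/13 + 1/3·5/6 = 101/234.
By Bayes' rule, P(Box II | brown) = 5/18 / 101/234 = 65/101 ≈ 0.6436.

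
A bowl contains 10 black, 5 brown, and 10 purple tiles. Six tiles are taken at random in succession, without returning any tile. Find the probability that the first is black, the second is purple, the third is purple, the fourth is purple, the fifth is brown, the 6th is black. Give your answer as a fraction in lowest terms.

Multiply the conditional probability of each draw in order, without replacement, so each draw removes one from its color and from the total.
P = (10/25) · (10/24) · (9/23) · (8/22) · (5/21) · (9/20) = 9/3542 ≈ 0.0025.

9/3542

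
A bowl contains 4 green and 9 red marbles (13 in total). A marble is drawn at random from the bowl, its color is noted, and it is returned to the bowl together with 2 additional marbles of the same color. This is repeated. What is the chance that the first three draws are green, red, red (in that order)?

Track the composition after each reinforcement of +2.
P = (4/13) · (9/15) · (11/17) = 132/1105 ≈ 0.1195.

132/1105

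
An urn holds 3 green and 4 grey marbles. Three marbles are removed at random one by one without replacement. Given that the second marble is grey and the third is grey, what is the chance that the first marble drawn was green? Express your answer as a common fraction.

3/5

P(first=green and the second marble is grey and the third is grey) = (3/7)·(4/6)·(3/5) = 6/35.
P(E) = Σ over first color = 6/35 + 4/35 = 2/7.
By Bayes, P(first=green | E) = 6/35 / 2/7 = 3/5 ≈ 0.6000.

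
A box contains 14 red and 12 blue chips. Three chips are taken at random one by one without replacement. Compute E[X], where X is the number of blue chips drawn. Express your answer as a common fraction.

18/13

By linearity of expectation, E[X] = Σ P(draw i is blue); by symmetry each draw (even without replacement) has P(blue) = 12/26.
E[X] = 3 · 12/26 = 18/13 ≈ 1.3846.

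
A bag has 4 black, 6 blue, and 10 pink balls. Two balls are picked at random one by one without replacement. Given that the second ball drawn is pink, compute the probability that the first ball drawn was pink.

9/19

P(first=pink and the second ball drawn is pink) = (10/20)·(9/19) = 9/38.
P(the second ball drawn is pink) = Σ over first color = 2/19 + 3/19 + 9/38 = 1/2.
By Bayes, P(first=pink | the second ball drawn is pink) = 9/38 / 1/2 = 9/19 ≈ 0.4737.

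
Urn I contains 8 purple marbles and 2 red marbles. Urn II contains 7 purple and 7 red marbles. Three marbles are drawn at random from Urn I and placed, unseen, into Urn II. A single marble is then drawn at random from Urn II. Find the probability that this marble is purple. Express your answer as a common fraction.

47/85

Condition on how many of the transferred marbles are purple (from Urn I: 8 purple of 10; then Urn II has 17 total).
  1 purple: C(8,1)C(2,2)/C(10,3) = 1/15; then P = 8/17
  2 purple: C(8,2)C(2,1)/C(10,3) = 7/15; then P = 9/17
  3 purple: C(8,3)C(2,0)/C(10,3) = 7/15; then P = 10/17
P(purple from Urn II) = 47/85 ≈ 0.5529.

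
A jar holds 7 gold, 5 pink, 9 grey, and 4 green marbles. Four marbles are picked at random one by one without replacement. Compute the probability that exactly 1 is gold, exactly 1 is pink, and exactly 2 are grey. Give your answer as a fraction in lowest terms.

Unordered draws without replacement: count favorable combinations over C(25,4).
Favorable = C(7,1) · C(5,1) · C(9,2) · C(4,0) = 1260; total = C(25,4) = 12650.
P = 1260/12650 = 126/1265 ≈ 0.0996.

126/1265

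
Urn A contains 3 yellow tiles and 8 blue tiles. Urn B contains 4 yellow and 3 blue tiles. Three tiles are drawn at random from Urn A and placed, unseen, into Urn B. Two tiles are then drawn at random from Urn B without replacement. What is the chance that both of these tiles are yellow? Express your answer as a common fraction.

173/825

Condition on how many of the transferred tiles are yellow (from Urn A: 3 yellow of 11; then Urn B has 10 total).
  0 yellow: C(3,0)C(8,3)/C(11,3) = 56/165; then P = C(4,2)/C(10,2) = 2/15
  1 yellow: C(3,1)C(8,2)/C(11,3) = 28/55; then P = C(5,2)/C(10,2) = 2/9
  2 yellow: C(3,2)C(8,1)/C(11,3) = 8/55; then P = C(6,2)/C(10,2) = 1/3
  3 yellow: C(3,3)C(8,0)/C(11,3) = 1/165; then P = C(7,2)/C(10,2) = 7/15
P(both yellow) = 173/825 ≈ 0.2097.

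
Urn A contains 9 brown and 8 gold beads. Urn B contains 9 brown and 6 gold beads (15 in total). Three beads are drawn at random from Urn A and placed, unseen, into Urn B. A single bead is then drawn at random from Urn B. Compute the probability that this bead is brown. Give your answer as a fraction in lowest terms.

Condition on how many of the transferred beads are brown (from Urn A: 9 brown of 17; then Urn B has 18 total).
  0 brown: C(9,0)C(8,3)/C(17,3) = 7/85; then P = 9/18
  1 brown: C(9,1)C(8,2)/C(17,3) = 63/170; then P = 10/18
  2 brown: C(9,2)C(8,1)/C(17,3) = 36/85; then P = 11/18
  3 brown: C(9,3)C(8,0)/C(17,3) = 21/170; then P = 12/18
P(brown from Urn B) = 10/17 ≈ 0.5882.

10/17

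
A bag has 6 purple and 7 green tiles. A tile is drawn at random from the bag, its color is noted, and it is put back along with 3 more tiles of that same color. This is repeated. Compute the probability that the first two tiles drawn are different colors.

21/52

Either purple then green, or green then purple; after the first draw the total is 16.
P = (6/13)·(7/16) + (7/13)·(6/16) = 21/52 ≈ 0.4038.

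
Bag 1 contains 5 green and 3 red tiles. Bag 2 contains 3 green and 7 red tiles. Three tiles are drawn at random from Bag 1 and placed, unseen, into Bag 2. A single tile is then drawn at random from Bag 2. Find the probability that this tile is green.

3/8

Condition on how many of the transferred tiles are green (from Bag 1: 5 green of 8; then Bag 2 has 13 total).
  0 green: C(5,0)C(3,3)/C(8,3) = 1/56; then P = 3/13
  1 green: C(5,1)C(3,2)/C(8,3) = 15/56; then P = 4/13
  2 green: C(5,2)C(3,1)/C(8,3) = 15/28; then P = 5/13
  3 green: C(5,3)C(3,0)/C(8,3) = 5/28; then P = 6/13
P(green from Bag 2) = 3/8 ≈ 0.3750.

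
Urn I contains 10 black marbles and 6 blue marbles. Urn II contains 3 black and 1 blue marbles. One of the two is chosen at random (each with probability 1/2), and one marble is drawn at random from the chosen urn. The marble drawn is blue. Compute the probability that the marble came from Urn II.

2/5

P(blue | Urn I) = 3/8; P(blue | Urn II) = 1/4.
P(blue) = 1/2·3/8 + 1/2·1/4 = 5/16.
By Bayes' rule, P(Urn II | blue) = 1/8 / 5/16 = 2/5 ≈ 0.4000.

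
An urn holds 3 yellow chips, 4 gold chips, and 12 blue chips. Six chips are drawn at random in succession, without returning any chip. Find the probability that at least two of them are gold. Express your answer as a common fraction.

85/228

Sum the hypergeometric tail for j = 2,…,4 gold chips.
Favorable = C(4,2)·C(15,4) + C(4,3)·C(15,3) + C(4,4)·C(15,2) = 10115; total = C(19,6) = 27132.
P = 10115/27132 = 85/228 ≈ 0.3728.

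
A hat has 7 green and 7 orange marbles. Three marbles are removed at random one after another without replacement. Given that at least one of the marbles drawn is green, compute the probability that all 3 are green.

5/47

P(all 3 green) = C(7,3)/C(14,3) = 5/52; P(at least one green) = 1 − C(7,3)/C(14,3) = 47/52.
Since 'all 3 green' ⊆ 'at least one green', P(all 3 | at least one) = 5/52 / 47/52 = 5/47 ≈ 0.1064.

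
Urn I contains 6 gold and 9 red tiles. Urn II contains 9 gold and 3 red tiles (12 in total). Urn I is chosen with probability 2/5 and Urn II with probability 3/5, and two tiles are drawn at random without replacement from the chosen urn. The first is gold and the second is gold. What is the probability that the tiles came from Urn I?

P(E | Urn I) = 1/7; P(E | Urn II) = 6/11.
P(E) = 2/5·1/7 + 3/5·6/11 = 148/385.
By Bayes' rule, P(Urn I | E) = 2/35 / 148/385 = 11/74 ≈ 0.1486.

11/74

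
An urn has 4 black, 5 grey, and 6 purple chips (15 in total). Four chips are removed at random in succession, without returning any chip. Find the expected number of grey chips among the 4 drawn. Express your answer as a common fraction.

4/3

By linearity of expectation, E[X] = Σ P(draw i is grey); by symmetry each draw (even without replacement) has P(grey) = 5/15.
E[X] = 4 · 5/15 = 4/3 ≈ 1.3333.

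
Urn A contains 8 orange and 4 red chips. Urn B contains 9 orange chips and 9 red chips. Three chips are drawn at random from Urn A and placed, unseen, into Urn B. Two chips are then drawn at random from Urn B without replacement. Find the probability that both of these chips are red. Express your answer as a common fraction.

83/385

Condition on how many of the transferred chips are red (from Urn A: 4 red of 12; then Urn B has 21 total).
  0 red: C(4,0)C(8,3)/C(12,3) = 14/55; then P = C(9,2)/C(21,2) = 6/35
  1 red: C(4,1)C(8,2)/C(12,3) = 28/55; then P = C(10,2)/C(21,2) = 3/14
  2 red: C(4,2)C(8,1)/C(12,3) = 12/55; then P = C(11,2)/C(21,2) = 11/42
  3 red: C(4,3)C(8,0)/C(12,3) = 1/55; then P = C(12,2)/C(21,2) = 11/35
P(both red) = 83/385 ≈ 0.2156.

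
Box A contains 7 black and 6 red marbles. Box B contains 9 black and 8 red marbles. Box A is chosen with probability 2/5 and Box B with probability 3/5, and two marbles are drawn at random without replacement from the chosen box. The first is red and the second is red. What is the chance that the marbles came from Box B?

P(E | Box A) = 5/26; P(E | Box B) = 7/34.
P(E) = 2/5·5/26 + 3/5·7/34 = 443/2210.
By Bayes' rule, P(Box B | E) = 21/170 / 443/2210 = 273/443 ≈ 0.6163.

273/443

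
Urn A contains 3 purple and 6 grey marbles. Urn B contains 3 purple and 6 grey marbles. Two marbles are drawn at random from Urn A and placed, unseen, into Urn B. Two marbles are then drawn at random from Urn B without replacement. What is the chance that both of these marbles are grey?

Condition on how many of the transferred marbles are grey (from Urn A: 6 grey of 9; then Urn B has 11 total).
  0 grey: C(6,0)C(3,2)/C(9,2) = 1/12; then P = C(6,2)/C(11,2) = 3/11
  1 grey: C(6,1)C(3,1)/C(9,2) = 1/2; then P = C(7,2)/C(11,2) = 21/55
  2 grey: C(6,2)C(3,0)/C(9,2) = 5/12; then P = C(8,2)/C(11,2) = 28/55
P(both grey) = 281/660 ≈ 0.4258.

281/660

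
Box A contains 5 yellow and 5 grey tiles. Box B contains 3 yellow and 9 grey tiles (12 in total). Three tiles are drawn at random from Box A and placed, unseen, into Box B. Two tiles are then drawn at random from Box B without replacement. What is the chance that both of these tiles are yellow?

7/90

Condition on how many of the transferred tiles are yellow (from Box A: 5 yellow of 10; then Box B has 15 total).
  0 yellow: C(5,0)C(5,3)/C(10,3) = 1/12; then P = C(3,2)/C(15,2) = 1/35
  1 yellow: C(5,1)C(5,2)/C(10,3) = 5/12; then P = C(4,2)/C(15,2) = 2/35
  2 yellow: C(5,2)C(5,1)/C(10,3) = 5/12; then P = C(5,2)/C(15,2) = 2/21
  3 yellow: C(5,3)C(5,0)/C(10,3) = 1/12; then P = C(6,2)/C(15,2) = 1/7
P(both yellow) = 7/90 ≈ 0.0778.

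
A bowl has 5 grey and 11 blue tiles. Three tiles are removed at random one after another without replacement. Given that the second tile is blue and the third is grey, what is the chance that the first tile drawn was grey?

P(first=grey and the second tile is blue and the third is grey) = (5/16)·(11/15)·(4/14) = 11/168.
P(E) = Σ over first color = 11/168 + 55/336 = 11/48.
By Bayes, P(first=grey | E) = 11/168 / 11/48 = 2/7 ≈ 0.2857.

2/7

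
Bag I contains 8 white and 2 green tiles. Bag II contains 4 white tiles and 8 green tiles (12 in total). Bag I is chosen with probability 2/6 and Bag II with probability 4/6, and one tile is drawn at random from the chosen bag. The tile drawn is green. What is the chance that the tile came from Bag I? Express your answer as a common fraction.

3/23

P(green | Bag I) = 1/5; P(green | Bag II) = 2/3.
P(green) = 1/3·1/5 + 2/3·2/3 = 23/45.
By Bayes' rule, P(Bag I | green) = 1/15 / 23/45 = 3/23 ≈ 0.1304.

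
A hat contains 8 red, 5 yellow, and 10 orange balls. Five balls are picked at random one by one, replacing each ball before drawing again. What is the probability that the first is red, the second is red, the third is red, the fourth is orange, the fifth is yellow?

25600/6436343

Multiply the conditional probability of each draw in order, with replacement (the composition resets each draw).
P = (8/23) · (8/23) · (8/23) · (10/23) · (5/23) = 25600/6436343 ≈ 0.0040.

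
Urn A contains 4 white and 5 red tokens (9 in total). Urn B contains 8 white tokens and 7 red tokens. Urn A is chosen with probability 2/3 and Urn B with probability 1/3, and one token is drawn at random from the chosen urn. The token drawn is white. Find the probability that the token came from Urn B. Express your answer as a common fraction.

P(white | Urn A) = 4/9; P(white | Urn B) = 8/15.
P(white) = 2/3·4/9 + 1/3·8/15 = 64/135.
By Bayes' rule, P(Urn B | white) = 8/45 / 64/135 = 3/8 ≈ 0.3750.

3/8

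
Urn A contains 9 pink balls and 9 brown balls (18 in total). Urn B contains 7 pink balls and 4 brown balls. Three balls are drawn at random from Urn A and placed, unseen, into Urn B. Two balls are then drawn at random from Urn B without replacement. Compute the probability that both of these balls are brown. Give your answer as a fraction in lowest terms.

Condition on how many of the transferred balls are brown (from Urn A: 9 brown of 18; then Urn B has 14 total).
  0 brown: C(9,0)C(9,3)/C(18,3) = 7/68; then P = C(4,2)/C(14,2) = 6/91
  1 brown: C(9,1)C(9,2)/C(18,3) = 27/68; then P = C(5,2)/C(14,2) = 10/91
  2 brown: C(9,2)C(9,1)/C(18,3) = 27/68; then P = C(6,2)/C(14,2) = 15/91
  3 brown: C(9,3)C(9,0)/C(18,3) = 7/68; then P = C(7,2)/C(14,2) = 3/13
P(both brown) = 216/1547 ≈ 0.1396.

216/1547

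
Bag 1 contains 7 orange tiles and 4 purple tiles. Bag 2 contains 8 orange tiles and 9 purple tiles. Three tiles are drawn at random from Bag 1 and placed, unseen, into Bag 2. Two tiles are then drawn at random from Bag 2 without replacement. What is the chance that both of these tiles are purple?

Condition on how many of the transferred tiles are purple (from Bag 1: 4 purple of 11; then Bag 2 has 20 total).
  0 purple: C(4,0)C(7,3)/C(11,3) = 7/33; then P = C(9,2)/C(20,2) = 18/95
  1 purple: C(4,1)C(7,2)/C(11,3) = 28/55; then P = C(10,2)/C(20,2) = 9/38
  2 purple: C(4,2)C(7,1)/C(11,3) = 14/55; then P = C(11,2)/C(20,2) = 11/38
  3 purple: C(4,3)C(7,0)/C(11,3) = 4/165; then P = C(12,2)/C(20,2) = 33/95
P(both purple) = 1269/5225 ≈ 0.2429.

1269/5225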